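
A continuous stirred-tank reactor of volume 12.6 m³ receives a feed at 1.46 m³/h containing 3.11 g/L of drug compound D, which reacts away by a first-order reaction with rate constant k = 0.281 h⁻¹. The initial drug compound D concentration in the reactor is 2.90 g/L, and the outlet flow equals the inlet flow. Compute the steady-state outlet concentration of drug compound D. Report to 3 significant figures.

Accumulation = in − out − consumed: V dC/dt = Q C_in − Q C − k V C.
Steady state (dC/dt = 0): C_ss = Q C_in/(Q + kV) = C_in/(1 + kV/Q).
C_ss = 1.46·3.11/(1.46 + 0.281·12.6) = 4.5406/5.0006 = 0.90801 g/L.

0.908 g/L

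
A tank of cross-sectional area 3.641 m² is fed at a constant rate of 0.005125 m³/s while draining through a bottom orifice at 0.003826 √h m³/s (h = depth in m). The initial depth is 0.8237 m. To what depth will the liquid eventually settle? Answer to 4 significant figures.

1.794 m

Level balance: A dh/dt = 0.005125 − 0.003826 √h. Setting dh/dt = 0:
Q_in = 0.003826 √h_ss ⇒ √h_ss = 0.005125/0.003826 = 1.33952.
h_ss = 1.33952² = 1.79431 m. (Since h₀ = 0.8237 m < h_ss, the level will rise toward this value.)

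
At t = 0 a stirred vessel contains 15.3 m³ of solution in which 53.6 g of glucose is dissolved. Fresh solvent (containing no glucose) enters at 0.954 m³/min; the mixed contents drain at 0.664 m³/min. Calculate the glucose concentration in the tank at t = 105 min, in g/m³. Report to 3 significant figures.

0.0954 g/m³

Total volume: dV/dt = Q_in − Q_out = 0.29000 m³/min, so V(t) = 15.3 + 0.29000 t and V(105) = 45.750 m³.
Solute balance: dm/dt = 0 − Q_out C = −Q_out m/V(t).
Separate: dm/m = −Q_out dt/V(t) ⇒ ln(m/m₀) = −(Q_out/(Q_in−Q_out)) ln(V/V₀).
m = m₀ (V₀/V)^(Q_out/(Q_in−Q_out)) = 53.6 × (15.3/45.750)^(2.2897) = 4.3649 g.
C = m/V = 4.3649/45.750 = 0.095408 g/m³.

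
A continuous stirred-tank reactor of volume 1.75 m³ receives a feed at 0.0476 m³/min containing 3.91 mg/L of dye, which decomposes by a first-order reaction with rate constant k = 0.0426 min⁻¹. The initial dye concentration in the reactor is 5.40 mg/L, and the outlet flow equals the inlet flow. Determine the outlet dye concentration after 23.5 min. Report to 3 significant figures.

2.28 mg/L

V dC/dt = Q(C_in − C) − k V C.
dC/dt = (Q/V) C_in − (Q/V + k) C; effective rate a = Q/V + k = 0.027200 + 0.0426 = 0.069800 min⁻¹.
C_ss = Q C_in/(Q + kV) = 1.5237 mg/L; C(t) = C_ss + (C₀ − C_ss) e^(−a t).
C(23.5) = 1.5237 + (3.8763)·e^(−0.069800·23.5) = 1.5237 + (3.8763)·0.19392 = 2.2754 mg/L.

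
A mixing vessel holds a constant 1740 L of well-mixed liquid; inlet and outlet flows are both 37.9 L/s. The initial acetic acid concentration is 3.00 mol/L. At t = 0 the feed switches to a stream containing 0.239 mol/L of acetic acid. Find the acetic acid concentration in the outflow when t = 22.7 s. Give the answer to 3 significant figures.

Species balance on the tank: V dC/dt = Q(C_in − C).
Rewrite as dC/dt + C/τ = C_in/τ, τ = V/Q = 45.910 s.
Integrating: C(t) = C_in + (C₀ − C_in) e^(−t/τ).
C(22.7) = 0.239 + (3.00 − 0.239)·e^(−22.7/45.910) = 0.239 + (2.7610)·0.60991 = 1.9230 mol/L.

1.92 mol/L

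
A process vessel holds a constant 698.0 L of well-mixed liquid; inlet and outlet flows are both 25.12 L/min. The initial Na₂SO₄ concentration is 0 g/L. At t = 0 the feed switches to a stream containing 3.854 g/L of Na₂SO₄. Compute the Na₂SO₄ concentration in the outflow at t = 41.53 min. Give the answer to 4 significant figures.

Species balance on the tank: V dC/dt = Q(C_in − C).
Rewrite as dC/dt + C/τ = C_in/τ, τ = V/Q = 27.7866 min.
C approaches C_in exponentially: C(t) = C_in + (C₀ − C_in) e^(−t/τ).
C(41.53) = 3.854 + (0 − 3.854)·e^(−41.53/27.7866) = 3.854 + (-3.85400)·0.224337 = 2.98940 g/L.

2.989 g/L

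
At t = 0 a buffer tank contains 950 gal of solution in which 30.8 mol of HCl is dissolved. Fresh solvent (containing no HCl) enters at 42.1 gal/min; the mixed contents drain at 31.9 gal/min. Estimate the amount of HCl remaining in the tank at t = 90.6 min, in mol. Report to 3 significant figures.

Let m(t) be the amount of HCl. Volume: V(t) = V₀ + (Q_in − Q_out) t = 950 + 10.200 t; V(90.6) = 1874.1 gal.
No HCl enters, so dm/dt = −Q_out · (m/V).
Separate: dm/m = −Q_out dt/V(t) ⇒ ln(m/m₀) = −(Q_out/(Q_in−Q_out)) ln(V/V₀).
m = m₀ (V₀/V)^(Q_out/(Q_in−Q_out)) = 30.8 × (950/1874.1)^(3.1275) = 3.6789 mol.

3.68 mol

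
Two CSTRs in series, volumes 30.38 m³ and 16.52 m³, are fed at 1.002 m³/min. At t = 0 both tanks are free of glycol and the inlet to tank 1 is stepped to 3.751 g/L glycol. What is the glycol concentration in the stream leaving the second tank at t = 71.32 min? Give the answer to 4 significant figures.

Each tank obeys Vᵢ dCᵢ/dt = Q(Cᵢ₋₁ − Cᵢ), so τᵢ = Vᵢ/Q.
τ₁ = 30.38/1.002 = 30.3194 min; τ₂ = 16.52/1.002 = 16.4870 min.
Tank 1: C₁ = C_in(1 − e^(−t/τ₁)). Tank 2 (τ₁ ≠ τ₂): C₂ = C_in[1 − (τ₁ e^(−t/τ₁) − τ₂ e^(−t/τ₂))/(τ₁ − τ₂)].
At t = 71.32: e^(−t/τ₁) = 0.0951508, e^(−t/τ₂) = 0.0132226.
C₂ = 3.751·[1 − (30.3194·0.0951508 − 16.4870·0.0132226)/(13.8323)] = 3.751·0.807197 = 3.02780 g/L.

3.028 g/L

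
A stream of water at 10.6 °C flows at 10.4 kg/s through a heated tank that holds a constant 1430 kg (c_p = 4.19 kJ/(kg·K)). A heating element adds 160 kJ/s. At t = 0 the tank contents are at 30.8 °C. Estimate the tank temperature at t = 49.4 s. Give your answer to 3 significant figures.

M c_p dT/dt = ṁ c_p (T_in − T) + Q̇.
Rearrange: dT/dt = (T_ss − T)/τ with τ = M/ṁ = 137.50 s and T_ss = T_in + Q̇/(ṁ c_p) = 14.272 °C.
This is linear first-order; T(t) = T_ss + (T₀ − T_ss) e^(−t/τ).
T(49.4) = 14.272 + (16.528)·e^(−49.4/137.50) = 14.272 + (16.528)·0.69818 = 25.812 °C.

25.8 °C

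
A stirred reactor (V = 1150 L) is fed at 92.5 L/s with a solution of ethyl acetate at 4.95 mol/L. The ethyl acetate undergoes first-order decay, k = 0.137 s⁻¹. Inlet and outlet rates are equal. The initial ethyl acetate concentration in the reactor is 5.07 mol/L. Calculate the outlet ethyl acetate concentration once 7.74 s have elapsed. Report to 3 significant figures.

2.43 mol/L

V dC/dt = Q(C_in − C) − k V C.
This is linear with rate a = Q/V + k = 0.21743 s⁻¹.
C_ss = Q C_in/(Q + kV) = 1.8311 mol/L; C(t) = C_ss + (C₀ − C_ss) e^(−a t).
C(7.74) = 1.8311 + (3.2389)·e^(−0.21743·7.74) = 1.8311 + (3.2389)·0.18583 = 2.4330 mol/L.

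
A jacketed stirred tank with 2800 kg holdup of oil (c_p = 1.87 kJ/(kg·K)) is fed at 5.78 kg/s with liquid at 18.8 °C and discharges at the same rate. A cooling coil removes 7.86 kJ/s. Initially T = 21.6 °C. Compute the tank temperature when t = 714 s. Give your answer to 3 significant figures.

18.9 °C

M c_p dT/dt = ṁ c_p (T_in − T) − Q̇.
Rearrange: dT/dt = (T_ss − T)/τ with τ = M/ṁ = 484.43 s and T_ss = T_in − Q̇/(ṁ c_p) = 18.073 °C.
T approaches T_ss exponentially: T(t) = T_ss + (T₀ − T_ss) e^(−t/τ).
T(714) = 18.073 + (3.5272)·e^(−714/484.43) = 18.073 + (3.5272)·0.22903 = 18.881 °C.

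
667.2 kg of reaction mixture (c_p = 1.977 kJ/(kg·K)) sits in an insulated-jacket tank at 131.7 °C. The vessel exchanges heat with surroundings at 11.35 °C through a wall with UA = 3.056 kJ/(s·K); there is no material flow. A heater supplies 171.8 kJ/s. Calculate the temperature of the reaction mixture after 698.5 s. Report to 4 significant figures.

Unsteady energy balance on the tank contents: M c_p dT/dt = −UA(T − T_amb) + Q̇.
dT/dt = (T_ss − T)/τ with T_ss = T_amb + Q̇/UA = 11.35 + 171.8/3.056 = 67.5673 °C, τ = M c_p/UA = 667.2·1.977/3.056 = 431.628 s.
Solution: T(t) = T_ss + (T₀ − T_ss) e^(−t/τ).
T(698.5) = 67.5673 + (64.1327)·0.198237 = 80.2807 °C.

80.28 °C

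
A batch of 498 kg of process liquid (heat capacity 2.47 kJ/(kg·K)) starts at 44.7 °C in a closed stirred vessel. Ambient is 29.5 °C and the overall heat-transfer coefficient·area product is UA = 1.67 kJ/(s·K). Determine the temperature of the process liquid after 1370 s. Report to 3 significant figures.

31.9 °C

Lumped-capacitance energy balance: M c_p dT/dt = UA(T_amb − T).
dT/dt = (T_ss − T)/τ with T_ss = T_amb = 29.500 °C, τ = M c_p/UA = 498·2.47/1.67 = 736.56 s.
This is linear first-order; T(t) = T_ss + (T₀ − T_ss) e^(−t/τ).
T(1370) = 29.500 + (15.200)·0.15567 = 31.866 °C.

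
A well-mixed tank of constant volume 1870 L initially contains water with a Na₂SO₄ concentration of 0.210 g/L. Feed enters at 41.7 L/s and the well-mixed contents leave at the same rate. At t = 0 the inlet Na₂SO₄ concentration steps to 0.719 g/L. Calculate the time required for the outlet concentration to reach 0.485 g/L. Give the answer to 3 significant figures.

34.8 s

Transient balance on the dissolved component: V dC/dt = Q(C_in − C), so τ = V/Q = 44.844 s.
C(t) = C_in + (C₀ − C_in) e^(−t/τ). Set C = 0.485 and solve for t:
e^(−t/τ) = (C − C_in)/(C₀ − C_in) = (0.485 − 0.719)/(0.210 − 0.719) = 0.45972
t = −τ ln(…) = 44.844 × 0.77713 = 34.850 s.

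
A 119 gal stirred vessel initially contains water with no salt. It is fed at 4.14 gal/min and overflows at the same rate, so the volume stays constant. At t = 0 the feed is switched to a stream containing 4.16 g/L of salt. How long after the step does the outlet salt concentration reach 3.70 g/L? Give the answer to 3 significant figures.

63.3 min

Species balance: V dC/dt = Q(C_in − C) ⇒ τ = V/Q = 28.744 min.
C(t) = C_in + (C₀ − C_in) e^(−t/τ). Set C = 3.70 and solve for t:
e^(−t/τ) = (C − C_in)/(C₀ − C_in) = (3.70 − 4.16)/(0 − 4.16) = 0.11058
t = −τ ln(…) = 28.744 × 2.2020 = 63.295 min.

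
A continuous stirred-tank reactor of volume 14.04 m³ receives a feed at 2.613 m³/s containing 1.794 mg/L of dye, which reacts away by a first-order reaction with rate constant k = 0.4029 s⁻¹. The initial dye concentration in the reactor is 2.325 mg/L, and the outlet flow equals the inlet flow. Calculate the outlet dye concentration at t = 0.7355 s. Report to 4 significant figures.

1.707 mg/L

Accumulation = in − out − consumed: V dC/dt = Q C_in − Q C − k V C.
dC/dt = (Q/V) C_in − (Q/V + k) C; effective rate a = Q/V + k = 0.186111 + 0.4029 = 0.589011 s⁻¹.
C_ss = Q C_in/(Q + kV) = 0.566854 mg/L; C(t) = C_ss + (C₀ − C_ss) e^(−a t).
C(0.7355) = 0.566854 + (1.75815)·e^(−0.589011·0.7355) = 0.566854 + (1.75815)·0.648419 = 1.70687 mg/L.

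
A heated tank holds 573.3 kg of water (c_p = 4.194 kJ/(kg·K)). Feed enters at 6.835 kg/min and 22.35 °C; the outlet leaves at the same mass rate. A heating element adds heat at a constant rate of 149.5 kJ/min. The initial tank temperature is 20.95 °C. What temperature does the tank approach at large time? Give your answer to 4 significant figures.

27.57 °C

Unsteady energy balance on the tank contents: M c_p dT/dt = ṁ c_p (T_in − T) + 149.5.
At steady state dT/dt = 0 ⇒ T_ss = T_in + Q̇/(ṁ c_p) = 22.35 + 149.5/(6.835·4.194) = 27.5652 °C.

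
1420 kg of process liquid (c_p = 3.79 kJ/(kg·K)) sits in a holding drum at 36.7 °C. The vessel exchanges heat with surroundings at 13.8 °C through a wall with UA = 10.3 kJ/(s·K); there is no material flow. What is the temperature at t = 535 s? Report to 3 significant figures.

22.0 °C

M c_p dT/dt = −UA(T − T_amb).
dT/dt = (T_ss − T)/τ with T_ss = T_amb = 13.800 °C, τ = M c_p/UA = 1420·3.79/10.3 = 522.50 s.
Integrating: T(t) = T_ss + (T₀ − T_ss) e^(−t/τ).
T(535) = 13.800 + (22.900)·0.35919 = 22.025 °C.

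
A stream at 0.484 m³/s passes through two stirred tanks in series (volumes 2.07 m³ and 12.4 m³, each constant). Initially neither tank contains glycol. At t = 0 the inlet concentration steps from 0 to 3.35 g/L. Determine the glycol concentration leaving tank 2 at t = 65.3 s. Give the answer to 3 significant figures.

3.04 g/L

Time constants: τᵢ = Vᵢ/Q for each well-mixed tank.
τ₁ = 2.07/0.484 = 4.2769 s; τ₂ = 12.4/0.484 = 25.620 s.
Tank 1: C₁ = C_in(1 − e^(−t/τ₁)). Tank 2 (τ₁ ≠ τ₂): C₂ = C_in[1 − (τ₁ e^(−t/τ₁) − τ₂ e^(−t/τ₂))/(τ₁ − τ₂)].
At t = 65.3: e^(−t/τ₁) = 2.3394e-07, e^(−t/τ₂) = 0.078175.
C₂ = 3.35·[1 − (4.2769·2.3394e-07 − 25.620·0.078175)/(-21.343)] = 3.35·0.90616 = 3.0356 g/L.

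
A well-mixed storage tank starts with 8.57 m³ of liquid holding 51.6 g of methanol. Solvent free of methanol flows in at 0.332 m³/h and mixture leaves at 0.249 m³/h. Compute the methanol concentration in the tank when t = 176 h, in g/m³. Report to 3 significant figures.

0.113 g/m³

Let m(t) be the amount of methanol. Volume: V(t) = V₀ + (Q_in − Q_out) t = 8.57 + 0.083000 t; V(176) = 23.178 m³.
Species balance (pure solvent in): dm/dt = −Q_out · m/V(t).
Separate: dm/m = −Q_out dt/V(t) ⇒ ln(m/m₀) = −(Q_out/(Q_in−Q_out)) ln(V/V₀).
m = m₀ (V₀/V)^(Q_out/(Q_in−Q_out)) = 51.6 × (8.57/23.178)^(3.0000) = 2.6083 g.
C = m/V = 2.6083/23.178 = 0.11254 g/m³.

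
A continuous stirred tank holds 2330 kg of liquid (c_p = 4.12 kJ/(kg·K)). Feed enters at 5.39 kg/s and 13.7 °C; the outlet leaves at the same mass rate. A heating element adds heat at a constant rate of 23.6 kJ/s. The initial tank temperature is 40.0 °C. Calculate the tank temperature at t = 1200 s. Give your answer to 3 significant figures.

16.3 °C

M c_p dT/dt = ṁ c_p (T_in − T) + Q̇.
τ = M/ṁ = 432.28 s; T_ss = T_in + Q̇/(ṁ c_p) = 13.7 + 23.6/(5.39·4.12) = 14.763 °C.
This is linear first-order; T(t) = T_ss + (T₀ − T_ss) e^(−t/τ).
T(1200) = 14.763 + (25.237)·e^(−1200/432.28) = 14.763 + (25.237)·0.062289 = 16.335 °C.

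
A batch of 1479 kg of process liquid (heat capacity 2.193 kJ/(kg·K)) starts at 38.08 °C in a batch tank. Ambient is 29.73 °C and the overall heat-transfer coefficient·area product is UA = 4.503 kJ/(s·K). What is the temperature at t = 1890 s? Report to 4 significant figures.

Lumped-capacitance energy balance: M c_p dT/dt = UA(T_amb − T).
dT/dt = (T_ss − T)/τ with T_ss = T_amb = 29.7300 °C, τ = M c_p/UA = 1479·2.193/4.503 = 720.286 s.
Integrating: T(t) = T_ss + (T₀ − T_ss) e^(−t/τ).
T(1890) = 29.7300 + (8.35000)·0.0725152 = 30.3355 °C.

30.34 °C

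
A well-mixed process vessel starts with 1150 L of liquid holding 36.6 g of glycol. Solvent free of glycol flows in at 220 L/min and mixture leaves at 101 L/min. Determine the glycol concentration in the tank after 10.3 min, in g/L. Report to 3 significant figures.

0.00832 g/L

Let m(t) be the amount of glycol. Volume: V(t) = V₀ + (Q_in − Q_out) t = 1150 + 119.00 t; V(10.3) = 2375.7 L.
Solute balance: dm/dt = 0 − Q_out C = −Q_out m/V(t).
dm/m = −Q_out dt/(V₀ + 119.00 t); integrating gives ln(m/m₀) = −(Q_out/(Q_in−Q_out)) ln(V/V₀).
m = m₀ (V₀/V)^(Q_out/(Q_in−Q_out)) = 36.6 × (1150/2375.7)^(0.84874) = 19.772 g.
C = m/V = 19.772/2375.7 = 0.0083226 g/L.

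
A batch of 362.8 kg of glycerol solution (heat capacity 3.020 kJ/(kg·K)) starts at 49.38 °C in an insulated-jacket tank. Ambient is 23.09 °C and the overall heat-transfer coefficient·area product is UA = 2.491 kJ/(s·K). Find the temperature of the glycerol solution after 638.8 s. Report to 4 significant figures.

First-law balance (no shaft work): M c_p dT/dt = −UA(T − T_amb).
dT/dt = (T_ss − T)/τ with T_ss = T_amb = 23.0900 °C, τ = M c_p/UA = 362.8·3.020/2.491 = 439.846 s.
Solution: T(t) = T_ss + (T₀ − T_ss) e^(−t/τ).
T(638.8) = 23.0900 + (26.2900)·0.234025 = 29.2425 °C.

29.24 °C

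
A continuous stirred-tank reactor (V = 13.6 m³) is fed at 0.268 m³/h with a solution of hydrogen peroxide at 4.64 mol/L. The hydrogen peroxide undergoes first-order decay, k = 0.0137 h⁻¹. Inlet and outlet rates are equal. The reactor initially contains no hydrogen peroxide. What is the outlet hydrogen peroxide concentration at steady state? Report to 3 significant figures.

Species balance: V dC/dt = Q C_in − Q C − k V C.
At steady state: 0 = Q C_in − (Q + kV) C_ss, so C_ss = Q C_in/(Q + kV).
C_ss = 0.268·4.64/(0.268 + 0.0137·13.6) = 1.2435/0.45432 = 2.7371 mol/L.

2.74 mol/L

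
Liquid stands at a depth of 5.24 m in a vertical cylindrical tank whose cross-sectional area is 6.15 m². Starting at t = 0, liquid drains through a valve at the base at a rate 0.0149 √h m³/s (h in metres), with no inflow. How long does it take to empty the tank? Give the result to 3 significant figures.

1890 s

Accumulation of liquid (constant cross-section A): A dh/dt = −0.0149 √h.
This is separable: 2 d(√h)/dt = −0.0149/A, so √h = √h₀ − (0.0149/(2A)) t.
Set h = 0: 2√h₀ = (0.0149/A) t_empty ⇒ t_empty = 2A√h₀/0.0149.
t_empty = 2·6.15·√5.24/0.0149 = 12.300·2.2891/0.0149 = 1889.7 s.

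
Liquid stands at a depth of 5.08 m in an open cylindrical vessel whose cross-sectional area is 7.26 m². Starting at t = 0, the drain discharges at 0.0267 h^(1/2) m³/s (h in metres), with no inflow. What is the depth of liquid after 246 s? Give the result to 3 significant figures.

Unsteady balance on liquid volume: A dh/dt = −0.0267 √h.
∫ h^(−1/2) dh = −(0.0267/A) ∫ dt, giving 2√h = 2√h₀ − (0.0267/A) t.
√h = √5.08 − 0.0267·246/(2·7.26) = 2.2539 − 0.45236 = 1.8015.
h = 1.8015² = 3.2455 m.

3.25 m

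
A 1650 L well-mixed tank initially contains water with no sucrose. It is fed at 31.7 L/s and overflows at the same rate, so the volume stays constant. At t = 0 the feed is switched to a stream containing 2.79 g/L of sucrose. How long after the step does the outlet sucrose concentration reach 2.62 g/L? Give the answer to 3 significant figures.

Species balance: V dC/dt = Q(C_in − C) ⇒ τ = V/Q = 52.050 s.
C(t) = C_in + (C₀ − C_in) e^(−t/τ). Set C = 2.62 and solve for t:
e^(−t/τ) = (C − C_in)/(C₀ − C_in) = (2.62 − 2.79)/(0 − 2.79) = 0.060932
t = −τ ln(…) = 52.050 × 2.7980 = 145.64 s.

146 s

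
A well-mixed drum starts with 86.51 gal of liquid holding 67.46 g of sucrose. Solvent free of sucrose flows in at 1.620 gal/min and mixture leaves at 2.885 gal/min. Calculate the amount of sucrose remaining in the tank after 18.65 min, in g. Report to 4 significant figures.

Total volume: dV/dt = Q_in − Q_out = -1.26500 gal/min, so V(t) = 86.51 − 1.26500 t and V(18.65) = 62.9178 gal.
Species balance (pure solvent in): dm/dt = −Q_out · m/V(t).
Separate: dm/m = −Q_out dt/V(t) ⇒ ln(m/m₀) = −(Q_out/(Q_in−Q_out)) ln(V/V₀).
m = m₀ (V₀/V)^(Q_out/(Q_in−Q_out)) = 67.46 × (86.51/62.9178)^(-2.28063) = 32.6325 g.

32.63 g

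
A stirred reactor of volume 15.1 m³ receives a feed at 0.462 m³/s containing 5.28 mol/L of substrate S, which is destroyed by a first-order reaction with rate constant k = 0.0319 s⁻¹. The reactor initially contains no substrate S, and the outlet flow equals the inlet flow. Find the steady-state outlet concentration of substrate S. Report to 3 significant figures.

Species balance: V dC/dt = Q C_in − Q C − k V C.
Steady state (dC/dt = 0): C_ss = Q C_in/(Q + kV) = C_in/(1 + kV/Q).
C_ss = 0.462·5.28/(0.462 + 0.0319·15.1) = 2.4394/0.94369 = 2.5849 mol/L.

2.58 mol/L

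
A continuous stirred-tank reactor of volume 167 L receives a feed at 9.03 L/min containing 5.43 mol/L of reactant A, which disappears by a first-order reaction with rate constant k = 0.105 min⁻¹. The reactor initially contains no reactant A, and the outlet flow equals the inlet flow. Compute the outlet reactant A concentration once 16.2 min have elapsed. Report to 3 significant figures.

1.71 mol/L

Species balance: V dC/dt = Q C_in − Q C − k V C.
This is linear with rate a = Q/V + k = 0.15907 min⁻¹.
C_ss = Q C_in/(Q + kV) = 1.8458 mol/L; C(t) = C_ss + (C₀ − C_ss) e^(−a t).
C(16.2) = 1.8458 + (-1.8458)·e^(−0.15907·16.2) = 1.8458 + (-1.8458)·0.076004 = 1.7055 mol/L.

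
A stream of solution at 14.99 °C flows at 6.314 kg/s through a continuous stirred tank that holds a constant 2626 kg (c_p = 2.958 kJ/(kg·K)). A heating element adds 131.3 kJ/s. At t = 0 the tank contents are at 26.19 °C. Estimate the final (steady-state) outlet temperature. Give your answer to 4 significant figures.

M c_p dT/dt = ṁ c_p (T_in − T) + Q̇.
At steady state dT/dt = 0 ⇒ T_ss = T_in + Q̇/(ṁ c_p) = 14.99 + 131.3/(6.314·2.958) = 22.0201 °C.

22.02 °C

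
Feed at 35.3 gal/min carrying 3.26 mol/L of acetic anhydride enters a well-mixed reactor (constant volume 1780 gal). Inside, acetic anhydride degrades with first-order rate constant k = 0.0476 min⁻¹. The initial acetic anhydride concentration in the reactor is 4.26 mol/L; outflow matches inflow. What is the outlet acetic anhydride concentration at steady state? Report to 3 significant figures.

V dC/dt = Q(C_in − C) − k V C.
At steady state: 0 = Q C_in − (Q + kV) C_ss, so C_ss = Q C_in/(Q + kV).
C_ss = 35.3·3.26/(35.3 + 0.0476·1780) = 115.08/120.03 = 0.95876 mol/L.

0.959 mol/L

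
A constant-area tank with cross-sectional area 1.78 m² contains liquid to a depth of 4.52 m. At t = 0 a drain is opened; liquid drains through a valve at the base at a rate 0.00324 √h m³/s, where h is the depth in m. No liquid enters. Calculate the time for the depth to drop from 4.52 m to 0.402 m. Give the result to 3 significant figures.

1640 s

A dh/dt = −Q_out = −0.00324 √h.
Separate and integrate: 2(√h − √h₀) = −(0.00324/A) t.
t = 2A(√h₀ − √h)/0.00324 = 2·1.78·(√4.52 − √0.402)/0.00324
  = 3.5600 × (2.1260 − 0.63403) / 0.00324 = 1639.4 s.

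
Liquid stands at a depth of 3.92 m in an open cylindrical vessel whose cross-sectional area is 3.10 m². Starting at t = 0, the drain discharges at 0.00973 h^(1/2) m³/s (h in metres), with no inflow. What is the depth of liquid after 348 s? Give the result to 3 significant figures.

2.06 m

With no inflow, A dh/dt = −0.00973 √h.
Separate and integrate: 2(√h − √h₀) = −(0.00973/A) t.
√h = √3.92 − 0.00973·348/(2·3.10) = 1.9799 − 0.54614 = 1.4338.
h = 1.4338² = 2.0557 m.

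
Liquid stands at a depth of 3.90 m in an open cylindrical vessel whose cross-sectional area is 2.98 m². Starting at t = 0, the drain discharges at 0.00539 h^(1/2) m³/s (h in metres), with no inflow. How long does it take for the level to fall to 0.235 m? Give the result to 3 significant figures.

1650 s

A dh/dt = −Q_out = −0.00539 √h.
Separate and integrate: 2(√h − √h₀) = −(0.00539/A) t.
t = 2A(√h₀ − √h)/0.00539 = 2·2.98·(√3.90 − √0.235)/0.00539
  = 5.9600 × (1.9748 − 0.48477) / 0.00539 = 1647.7 s.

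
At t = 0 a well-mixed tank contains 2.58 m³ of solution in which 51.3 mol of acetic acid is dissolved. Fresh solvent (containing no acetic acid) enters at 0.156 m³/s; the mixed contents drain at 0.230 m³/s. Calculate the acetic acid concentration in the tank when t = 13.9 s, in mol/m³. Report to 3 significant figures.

6.80 mol/m³

Total volume: dV/dt = Q_in − Q_out = -0.074000 m³/s, so V(t) = 2.58 − 0.074000 t and V(13.9) = 1.5514 m³.
Solute balance: dm/dt = 0 − Q_out C = −Q_out m/V(t).
Separate: dm/m = −Q_out dt/V(t) ⇒ ln(m/m₀) = −(Q_out/(Q_in−Q_out)) ln(V/V₀).
m = m₀ (V₀/V)^(Q_out/(Q_in−Q_out)) = 51.3 × (2.58/1.5514)^(-3.1081) = 10.557 mol.
C = m/V = 10.557/1.5514 = 6.8050 mol/m³.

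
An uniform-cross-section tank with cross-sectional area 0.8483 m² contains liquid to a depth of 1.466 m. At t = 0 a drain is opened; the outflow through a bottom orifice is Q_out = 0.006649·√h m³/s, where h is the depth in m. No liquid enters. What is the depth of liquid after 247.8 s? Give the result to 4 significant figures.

0.05743 m

With no inflow, A dh/dt = −0.006649 √h.
∫ h^(−1/2) dh = −(0.006649/A) ∫ dt, giving 2√h = 2√h₀ − (0.006649/A) t.
√h = √1.466 − 0.006649·247.8/(2·0.8483) = 1.21078 − 0.971132 = 0.239653.
h = 0.239653² = 0.0574336 m.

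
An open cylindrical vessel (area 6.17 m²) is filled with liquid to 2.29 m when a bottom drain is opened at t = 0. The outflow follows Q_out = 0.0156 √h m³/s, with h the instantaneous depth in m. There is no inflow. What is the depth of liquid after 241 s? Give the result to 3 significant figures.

1.46 m

With no inflow, A dh/dt = −0.0156 √h.
Separate and integrate: 2(√h − √h₀) = −(0.0156/A) t.
√h = √2.29 − 0.0156·241/(2·6.17) = 1.5133 − 0.30467 = 1.2086.
h = 1.2086² = 1.4607 m.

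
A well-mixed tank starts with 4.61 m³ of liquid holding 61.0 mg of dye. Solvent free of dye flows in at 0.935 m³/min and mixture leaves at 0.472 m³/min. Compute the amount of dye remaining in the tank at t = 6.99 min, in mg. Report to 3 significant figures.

35.5 mg

Let m(t) be the amount of dye. Volume: V(t) = V₀ + (Q_in − Q_out) t = 4.61 + 0.46300 t; V(6.99) = 7.8464 m³.
No dye enters, so dm/dt = −Q_out · (m/V).
Separate: dm/m = −Q_out dt/V(t) ⇒ ln(m/m₀) = −(Q_out/(Q_in−Q_out)) ln(V/V₀).
m = m₀ (V₀/V)^(Q_out/(Q_in−Q_out)) = 61.0 × (4.61/7.8464)^(1.0194) = 35.471 mg.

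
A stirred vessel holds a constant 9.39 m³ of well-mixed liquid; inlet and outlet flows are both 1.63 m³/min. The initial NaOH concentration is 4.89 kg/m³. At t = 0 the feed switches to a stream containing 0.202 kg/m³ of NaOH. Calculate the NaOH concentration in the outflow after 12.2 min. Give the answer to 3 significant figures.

0.766 kg/m³

Accumulation = in − out for the solute gives V dC/dt = Q(C_in − C).
Rewrite as dC/dt + C/τ = C_in/τ, τ = V/Q = 5.7607 min.
C approaches C_in exponentially: C(t) = C_in + (C₀ − C_in) e^(−t/τ).
C(12.2) = 0.202 + (4.89 − 0.202)·e^(−12.2/5.7607) = 0.202 + (4.6880)·0.12030 = 0.76596 kg/m³.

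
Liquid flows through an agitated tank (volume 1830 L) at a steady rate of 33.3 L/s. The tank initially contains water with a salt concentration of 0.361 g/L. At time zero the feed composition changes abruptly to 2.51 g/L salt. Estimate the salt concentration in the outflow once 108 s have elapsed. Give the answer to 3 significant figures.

Accumulation = in − out for the solute gives V dC/dt = Q(C_in − C).
So dC/dt = (C_in − C)/τ with τ = V/Q = 1830/33.3 = 54.955 s.
This is linear first-order; C(t) = C_in + (C₀ − C_in) e^(−t/τ).
C(108) = 2.51 + (0.361 − 2.51)·e^(−108/54.955) = 2.51 + (-2.1490)·0.14012 = 2.2089 g/L.

2.21 g/L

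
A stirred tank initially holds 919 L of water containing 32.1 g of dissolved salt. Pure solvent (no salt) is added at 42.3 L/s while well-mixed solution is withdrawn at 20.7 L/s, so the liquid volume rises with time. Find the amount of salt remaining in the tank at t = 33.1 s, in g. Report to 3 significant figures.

Let m(t) be the amount of salt. Volume: V(t) = V₀ + (Q_in − Q_out) t = 919 + 21.600 t; V(33.1) = 1634.0 L.
Solute balance: dm/dt = 0 − Q_out C = −Q_out m/V(t).
Separate: dm/m = −Q_out dt/V(t) ⇒ ln(m/m₀) = −(Q_out/(Q_in−Q_out)) ln(V/V₀).
m = m₀ (V₀/V)^(Q_out/(Q_in−Q_out)) = 32.1 × (919/1634.0)^(0.95833) = 18.492 g.

18.5 g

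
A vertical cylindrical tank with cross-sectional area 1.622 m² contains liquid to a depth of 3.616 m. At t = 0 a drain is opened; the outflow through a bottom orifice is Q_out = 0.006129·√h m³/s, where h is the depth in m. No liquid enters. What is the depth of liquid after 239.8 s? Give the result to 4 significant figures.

A dh/dt = −Q_out = −0.006129 √h.
∫ h^(−1/2) dh = −(0.006129/A) ∫ dt, giving 2√h = 2√h₀ − (0.006129/A) t.
√h = √3.616 − 0.006129·239.8/(2·1.622) = 1.90158 − 0.453062 = 1.44852.
h = 1.44852² = 2.09820 m.

2.098 m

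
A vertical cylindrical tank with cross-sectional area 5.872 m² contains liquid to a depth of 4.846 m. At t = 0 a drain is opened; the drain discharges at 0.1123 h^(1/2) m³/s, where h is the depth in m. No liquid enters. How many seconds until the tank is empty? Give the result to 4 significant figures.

230.2 s

A dh/dt = −Q_out = −0.1123 √h.
This is separable: 2 d(√h)/dt = −0.1123/A, so √h = √h₀ − (0.1123/(2A)) t.
Tank is empty when √h = 0: t_empty = 2A√h₀/0.1123.
t_empty = 2·5.872·√4.846/0.1123 = 11.7440·2.20136/0.1123 = 230.212 s.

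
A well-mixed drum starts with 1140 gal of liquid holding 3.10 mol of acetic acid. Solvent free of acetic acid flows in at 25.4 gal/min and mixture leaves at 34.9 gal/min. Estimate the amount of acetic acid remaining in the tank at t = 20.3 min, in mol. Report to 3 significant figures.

Let m(t) be the amount of acetic acid. Volume: V(t) = V₀ + (Q_in − Q_out) t = 1140 − 9.5000 t; V(20.3) = 947.15 gal.
No acetic acid enters, so dm/dt = −Q_out · (m/V).
Separate: dm/m = −Q_out dt/V(t) ⇒ ln(m/m₀) = −(Q_out/(Q_in−Q_out)) ln(V/V₀).
m = m₀ (V₀/V)^(Q_out/(Q_in−Q_out)) = 3.10 × (1140/947.15)^(-3.6737) = 1.5692 mol.

1.57 mol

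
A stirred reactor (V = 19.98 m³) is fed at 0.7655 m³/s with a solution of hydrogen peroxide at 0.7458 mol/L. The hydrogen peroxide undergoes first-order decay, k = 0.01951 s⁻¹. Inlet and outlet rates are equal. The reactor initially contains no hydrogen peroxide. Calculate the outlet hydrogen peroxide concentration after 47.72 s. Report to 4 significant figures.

V dC/dt = Q(C_in − C) − k V C.
This is linear with rate a = Q/V + k = 0.0578233 s⁻¹.
C_ss = Q C_in/(Q + kV) = 0.494162 mol/L; C(t) = C_ss + (C₀ − C_ss) e^(−a t).
C(47.72) = 0.494162 + (-0.494162)·e^(−0.0578233·47.72) = 0.494162 + (-0.494162)·0.0633343 = 0.462864 mol/L.

0.4629 mol/L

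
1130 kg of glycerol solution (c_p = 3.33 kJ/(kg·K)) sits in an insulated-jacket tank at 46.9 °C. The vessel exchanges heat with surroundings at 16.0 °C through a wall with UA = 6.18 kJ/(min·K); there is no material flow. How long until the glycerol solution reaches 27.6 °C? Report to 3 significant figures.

597 min

Lumped-capacitance energy balance: M c_p dT/dt = UA(T_amb − T).
τ = M c_p/UA = 608.88 min; T_ss = T_amb = 16.000 °C.
T(t) = T_ss + (T₀ − T_ss)e^(−t/τ); set T = 27.6:
t = −τ ln[(T − T_ss)/(T₀ − T_ss)] = −608.88 · ln(0.37540) = 596.55 min.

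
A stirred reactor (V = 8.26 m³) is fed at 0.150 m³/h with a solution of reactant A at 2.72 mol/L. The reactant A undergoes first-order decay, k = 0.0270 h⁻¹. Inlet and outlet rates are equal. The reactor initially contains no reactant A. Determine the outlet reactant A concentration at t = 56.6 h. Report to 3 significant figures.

Accumulation = in − out − consumed: V dC/dt = Q C_in − Q C − k V C.
dC/dt = (Q/V) C_in − (Q/V + k) C; effective rate a = Q/V + k = 0.018160 + 0.0270 = 0.045160 h⁻¹.
C_ss = Q C_in/(Q + kV) = 1.0938 mol/L; C(t) = C_ss + (C₀ − C_ss) e^(−a t).
C(56.6) = 1.0938 + (-1.0938)·e^(−0.045160·56.6) = 1.0938 + (-1.0938)·0.077611 = 1.0089 mol/L.

1.01 mol/L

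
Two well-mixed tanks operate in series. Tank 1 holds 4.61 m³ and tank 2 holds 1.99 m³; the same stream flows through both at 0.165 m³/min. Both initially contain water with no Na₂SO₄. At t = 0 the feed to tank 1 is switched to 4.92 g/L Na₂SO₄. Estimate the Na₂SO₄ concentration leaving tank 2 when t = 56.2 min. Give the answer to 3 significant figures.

Time constants: τᵢ = Vᵢ/Q for each well-mixed tank.
τ₁ = 4.61/0.165 = 27.939 min; τ₂ = 1.99/0.165 = 12.061 min.
Solving the cascade with C₁(0)=C₂(0)=0 gives C₂(t) = C_in[1 − (τ₁ e^(−t/τ₁) − τ₂ e^(−t/τ₂))/(τ₁ − τ₂)].
At t = 56.2: e^(−t/τ₁) = 0.13379, e^(−t/τ₂) = 0.0094684.
C₂ = 4.92·[1 − (27.939·0.13379 − 12.061·0.0094684)/(15.879)] = 4.92·0.77179 = 3.7972 g/L.

3.80 g/L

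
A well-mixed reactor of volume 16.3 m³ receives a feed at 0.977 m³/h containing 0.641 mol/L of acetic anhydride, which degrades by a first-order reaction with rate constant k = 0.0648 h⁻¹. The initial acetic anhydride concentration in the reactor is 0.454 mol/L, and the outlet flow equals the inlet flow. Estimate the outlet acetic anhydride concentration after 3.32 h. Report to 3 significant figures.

0.404 mol/L

Accumulation = in − out − consumed: V dC/dt = Q C_in − Q C − k V C.
dC/dt = (Q/V) C_in − (Q/V + k) C; effective rate a = Q/V + k = 0.059939 + 0.0648 = 0.12474 h⁻¹.
C_ss = Q C_in/(Q + kV) = 0.30801 mol/L; C(t) = C_ss + (C₀ − C_ss) e^(−a t).
C(3.32) = 0.30801 + (0.14599)·e^(−0.12474·3.32) = 0.30801 + (0.14599)·0.66091 = 0.40450 mol/L.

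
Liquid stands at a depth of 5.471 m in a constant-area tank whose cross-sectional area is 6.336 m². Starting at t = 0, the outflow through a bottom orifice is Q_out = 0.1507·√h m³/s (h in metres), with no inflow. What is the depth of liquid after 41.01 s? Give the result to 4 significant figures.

Unsteady balance on liquid volume: A dh/dt = −0.1507 √h.
Separate and integrate: 2(√h − √h₀) = −(0.1507/A) t.
√h = √5.471 − 0.1507·41.01/(2·6.336) = 2.33902 − 0.487706 = 1.85131.
h = 1.85131² = 3.42735 m.

3.427 m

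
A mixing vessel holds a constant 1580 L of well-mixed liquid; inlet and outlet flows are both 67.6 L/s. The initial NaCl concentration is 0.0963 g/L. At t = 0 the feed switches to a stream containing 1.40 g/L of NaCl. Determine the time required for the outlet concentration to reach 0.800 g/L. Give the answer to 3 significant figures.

Species balance on the tank: V dC/dt = Q(C_in − C), so τ = V/Q = 23.373 s.
C(t) = C_in + (C₀ − C_in) e^(−t/τ). Set C = 0.800 and solve for t:
e^(−t/τ) = (C − C_in)/(C₀ − C_in) = (0.800 − 1.40)/(0.0963 − 1.40) = 0.46023
t = −τ ln(…) = 23.373 × 0.77603 = 18.138 s.

18.1 s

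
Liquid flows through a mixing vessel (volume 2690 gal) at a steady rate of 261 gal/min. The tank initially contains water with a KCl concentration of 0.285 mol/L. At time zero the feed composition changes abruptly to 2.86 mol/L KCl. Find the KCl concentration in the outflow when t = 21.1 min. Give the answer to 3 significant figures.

2.53 mol/L

Accumulation = in − out for the solute gives V dC/dt = Q(C_in − C).
Time constant τ = V/Q = 2690/261 = 10.307 min.
C approaches C_in exponentially: C(t) = C_in + (C₀ − C_in) e^(−t/τ).
C(21.1) = 2.86 + (0.285 − 2.86)·e^(−21.1/10.307) = 2.86 + (-2.5750)·0.12909 = 2.5276 mol/L.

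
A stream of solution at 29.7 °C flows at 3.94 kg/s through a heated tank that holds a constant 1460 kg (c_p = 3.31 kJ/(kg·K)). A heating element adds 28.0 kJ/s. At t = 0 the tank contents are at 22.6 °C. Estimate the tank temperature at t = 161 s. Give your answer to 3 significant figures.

25.9 °C

Heat balance on the well-mixed liquid: M c_p dT/dt = ṁ c_p (T_in − T) + 28.0.
Rearrange: dT/dt = (T_ss − T)/τ with τ = M/ṁ = 370.56 s and T_ss = T_in + Q̇/(ṁ c_p) = 31.847 °C.
Solution: T(t) = T_ss + (T₀ − T_ss) e^(−t/τ).
T(161) = 31.847 + (-9.2470)·e^(−161/370.56) = 31.847 + (-9.2470)·0.64760 = 25.859 °C.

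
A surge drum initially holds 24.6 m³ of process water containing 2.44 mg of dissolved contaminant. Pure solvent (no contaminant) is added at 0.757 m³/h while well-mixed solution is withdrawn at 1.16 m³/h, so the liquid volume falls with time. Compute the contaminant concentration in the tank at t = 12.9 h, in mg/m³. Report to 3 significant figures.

0.0635 mg/m³

Total volume: dV/dt = Q_in − Q_out = -0.40300 m³/h, so V(t) = 24.6 − 0.40300 t and V(12.9) = 19.401 m³.
Solute balance: dm/dt = 0 − Q_out C = −Q_out m/V(t).
Separate: dm/m = −Q_out dt/V(t) ⇒ ln(m/m₀) = −(Q_out/(Q_in−Q_out)) ln(V/V₀).
m = m₀ (V₀/V)^(Q_out/(Q_in−Q_out)) = 2.44 × (24.6/19.401)^(-2.8784) = 1.2320 mg.
C = m/V = 1.2320/19.401 = 0.063501 mg/m³.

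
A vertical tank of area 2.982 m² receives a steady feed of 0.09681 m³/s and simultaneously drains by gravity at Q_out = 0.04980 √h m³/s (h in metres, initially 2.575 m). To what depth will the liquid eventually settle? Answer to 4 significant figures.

A dh/dt = Q_in − 0.04980 √h. Steady state requires inflow = outflow:
Q_in = 0.04980 √h_ss ⇒ √h_ss = 0.09681/0.04980 = 1.94398.
h_ss = 1.94398² = 3.77904 m. (Since h₀ = 2.575 m < h_ss, the level will rise toward this value.)

3.779 m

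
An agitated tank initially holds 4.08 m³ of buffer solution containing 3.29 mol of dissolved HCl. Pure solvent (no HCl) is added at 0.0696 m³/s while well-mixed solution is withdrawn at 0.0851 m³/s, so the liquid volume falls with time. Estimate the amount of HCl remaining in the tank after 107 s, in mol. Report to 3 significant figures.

Total volume: dV/dt = Q_in − Q_out = -0.015500 m³/s, so V(t) = 4.08 − 0.015500 t and V(107) = 2.4215 m³.
Species balance (pure solvent in): dm/dt = −Q_out · m/V(t).
dm/m = −Q_out dt/(V₀ − 0.015500 t); integrating gives ln(m/m₀) = −(Q_out/(Q_in−Q_out)) ln(V/V₀).
m = m₀ (V₀/V)^(Q_out/(Q_in−Q_out)) = 3.29 × (4.08/2.4215)^(-5.4903) = 0.18760 mol.

0.188 mol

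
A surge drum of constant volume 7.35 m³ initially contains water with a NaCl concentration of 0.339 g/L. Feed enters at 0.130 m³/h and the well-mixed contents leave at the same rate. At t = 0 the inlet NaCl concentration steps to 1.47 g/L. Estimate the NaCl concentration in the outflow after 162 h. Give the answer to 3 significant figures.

Transient balance on the dissolved component: V dC/dt = Q(C_in − C).
So dC/dt = (C_in − C)/τ with τ = V/Q = 7.35/0.130 = 56.538 h.
This is linear first-order; C(t) = C_in + (C₀ − C_in) e^(−t/τ).
C(162) = 1.47 + (0.339 − 1.47)·e^(−162/56.538) = 1.47 + (-1.1310)·0.056966 = 1.4056 g/L.

1.41 g/L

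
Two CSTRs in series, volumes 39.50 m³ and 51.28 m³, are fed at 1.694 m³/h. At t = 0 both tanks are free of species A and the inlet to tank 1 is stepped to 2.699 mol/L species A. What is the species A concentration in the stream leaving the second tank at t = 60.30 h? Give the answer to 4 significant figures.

1.778 mol/L

Each tank obeys Vᵢ dCᵢ/dt = Q(Cᵢ₋₁ − Cᵢ), so τᵢ = Vᵢ/Q.
τ₁ = 39.50/1.694 = 23.3176 h; τ₂ = 51.28/1.694 = 30.2715 h.
Solving the cascade with C₁(0)=C₂(0)=0 gives C₂(t) = C_in[1 − (τ₁ e^(−t/τ₁) − τ₂ e^(−t/τ₂))/(τ₁ − τ₂)].
At t = 60.30: e^(−t/τ₁) = 0.0753184, e^(−t/τ₂) = 0.136426.
C₂ = 2.699·[1 − (23.3176·0.0753184 − 30.2715·0.136426)/(-6.95396)] = 2.699·0.658670 = 1.77775 mol/L.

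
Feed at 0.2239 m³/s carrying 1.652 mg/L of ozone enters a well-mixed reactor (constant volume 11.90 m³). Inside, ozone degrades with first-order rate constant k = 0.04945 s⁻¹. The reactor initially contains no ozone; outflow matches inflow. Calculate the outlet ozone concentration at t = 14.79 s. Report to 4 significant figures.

Species balance: V dC/dt = Q C_in − Q C − k V C.
dC/dt = (Q/V) C_in − (Q/V + k) C; effective rate a = Q/V + k = 0.0188151 + 0.04945 = 0.0682651 s⁻¹.
C_ss = Q C_in/(Q + kV) = 0.455322 mg/L; C(t) = C_ss + (C₀ − C_ss) e^(−a t).
C(14.79) = 0.455322 + (-0.455322)·e^(−0.0682651·14.79) = 0.455322 + (-0.455322)·0.364350 = 0.289425 mg/L.

0.2894 mg/L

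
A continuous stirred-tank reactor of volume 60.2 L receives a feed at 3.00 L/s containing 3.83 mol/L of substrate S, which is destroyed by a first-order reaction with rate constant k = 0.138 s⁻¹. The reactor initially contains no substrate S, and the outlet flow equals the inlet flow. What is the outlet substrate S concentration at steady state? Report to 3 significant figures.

Species balance: V dC/dt = Q C_in − Q C − k V C.
Steady state (dC/dt = 0): C_ss = Q C_in/(Q + kV) = C_in/(1 + kV/Q).
C_ss = 3.00·3.83/(3.00 + 0.138·60.2) = 11.490/11.308 = 1.0161 mol/L.

1.02 mol/L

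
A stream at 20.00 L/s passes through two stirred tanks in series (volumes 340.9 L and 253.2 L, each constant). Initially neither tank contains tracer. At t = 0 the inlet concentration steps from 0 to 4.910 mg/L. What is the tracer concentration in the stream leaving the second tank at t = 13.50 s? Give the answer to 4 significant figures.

1.146 mg/L

Time constants: τᵢ = Vᵢ/Q for each well-mixed tank.
τ₁ = 340.9/20.00 = 17.0450 s; τ₂ = 253.2/20.00 = 12.6600 s.
Solving the cascade with C₁(0)=C₂(0)=0 gives C₂(t) = C_in[1 − (τ₁ e^(−t/τ₁) − τ₂ e^(−t/τ₂))/(τ₁ − τ₂)].
At t = 13.50: e^(−t/τ₁) = 0.452928, e^(−t/τ₂) = 0.344263.
C₂ = 4.910·[1 − (17.0450·0.452928 − 12.6600·0.344263)/(4.38500)] = 4.910·0.233341 = 1.14570 mg/L.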